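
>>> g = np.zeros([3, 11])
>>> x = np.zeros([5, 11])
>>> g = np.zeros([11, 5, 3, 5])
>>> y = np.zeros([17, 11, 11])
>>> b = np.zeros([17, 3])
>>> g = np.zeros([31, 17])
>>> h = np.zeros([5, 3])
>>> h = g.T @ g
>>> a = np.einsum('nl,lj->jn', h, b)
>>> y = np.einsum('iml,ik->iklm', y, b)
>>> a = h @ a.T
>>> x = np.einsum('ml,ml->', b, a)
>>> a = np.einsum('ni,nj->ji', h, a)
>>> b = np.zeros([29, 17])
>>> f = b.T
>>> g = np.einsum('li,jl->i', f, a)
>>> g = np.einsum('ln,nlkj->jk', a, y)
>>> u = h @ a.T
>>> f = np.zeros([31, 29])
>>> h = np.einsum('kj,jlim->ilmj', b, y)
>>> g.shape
(11, 11)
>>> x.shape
()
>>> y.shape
(17, 3, 11, 11)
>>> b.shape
(29, 17)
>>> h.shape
(11, 3, 11, 17)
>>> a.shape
(3, 17)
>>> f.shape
(31, 29)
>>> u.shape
(17, 3)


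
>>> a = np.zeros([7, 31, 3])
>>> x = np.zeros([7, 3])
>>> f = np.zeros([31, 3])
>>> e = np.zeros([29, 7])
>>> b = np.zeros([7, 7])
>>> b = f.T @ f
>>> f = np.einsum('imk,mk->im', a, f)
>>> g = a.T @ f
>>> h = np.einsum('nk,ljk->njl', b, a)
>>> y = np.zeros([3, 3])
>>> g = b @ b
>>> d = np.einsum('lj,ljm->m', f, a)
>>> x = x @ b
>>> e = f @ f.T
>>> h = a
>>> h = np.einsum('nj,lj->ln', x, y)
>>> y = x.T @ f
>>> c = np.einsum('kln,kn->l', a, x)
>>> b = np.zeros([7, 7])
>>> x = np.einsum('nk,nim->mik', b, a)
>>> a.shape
(7, 31, 3)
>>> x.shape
(3, 31, 7)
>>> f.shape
(7, 31)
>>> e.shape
(7, 7)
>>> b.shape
(7, 7)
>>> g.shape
(3, 3)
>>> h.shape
(3, 7)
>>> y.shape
(3, 31)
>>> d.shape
(3,)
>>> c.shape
(31,)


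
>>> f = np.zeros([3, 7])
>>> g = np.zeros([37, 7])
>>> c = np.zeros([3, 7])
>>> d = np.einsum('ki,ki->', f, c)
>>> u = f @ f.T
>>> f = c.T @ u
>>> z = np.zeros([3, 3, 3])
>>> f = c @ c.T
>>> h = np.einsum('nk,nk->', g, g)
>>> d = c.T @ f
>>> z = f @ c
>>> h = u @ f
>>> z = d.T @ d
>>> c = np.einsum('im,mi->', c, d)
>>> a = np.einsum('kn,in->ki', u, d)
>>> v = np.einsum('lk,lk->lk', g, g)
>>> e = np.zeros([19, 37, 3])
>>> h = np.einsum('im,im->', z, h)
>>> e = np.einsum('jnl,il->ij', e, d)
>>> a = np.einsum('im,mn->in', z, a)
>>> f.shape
(3, 3)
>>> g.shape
(37, 7)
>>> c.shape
()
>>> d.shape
(7, 3)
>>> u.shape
(3, 3)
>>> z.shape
(3, 3)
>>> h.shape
()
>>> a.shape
(3, 7)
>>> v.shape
(37, 7)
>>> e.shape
(7, 19)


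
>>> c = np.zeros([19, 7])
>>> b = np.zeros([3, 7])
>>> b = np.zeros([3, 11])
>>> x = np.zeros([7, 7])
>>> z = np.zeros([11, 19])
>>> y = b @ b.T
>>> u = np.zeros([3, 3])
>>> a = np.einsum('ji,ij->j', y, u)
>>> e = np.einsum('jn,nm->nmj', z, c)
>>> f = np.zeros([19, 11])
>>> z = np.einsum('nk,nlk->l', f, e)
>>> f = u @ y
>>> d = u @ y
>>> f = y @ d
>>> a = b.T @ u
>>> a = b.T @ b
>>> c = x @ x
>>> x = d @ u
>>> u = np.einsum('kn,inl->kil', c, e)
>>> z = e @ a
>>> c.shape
(7, 7)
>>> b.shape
(3, 11)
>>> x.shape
(3, 3)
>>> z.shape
(19, 7, 11)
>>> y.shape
(3, 3)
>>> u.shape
(7, 19, 11)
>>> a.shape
(11, 11)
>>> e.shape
(19, 7, 11)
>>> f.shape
(3, 3)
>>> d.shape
(3, 3)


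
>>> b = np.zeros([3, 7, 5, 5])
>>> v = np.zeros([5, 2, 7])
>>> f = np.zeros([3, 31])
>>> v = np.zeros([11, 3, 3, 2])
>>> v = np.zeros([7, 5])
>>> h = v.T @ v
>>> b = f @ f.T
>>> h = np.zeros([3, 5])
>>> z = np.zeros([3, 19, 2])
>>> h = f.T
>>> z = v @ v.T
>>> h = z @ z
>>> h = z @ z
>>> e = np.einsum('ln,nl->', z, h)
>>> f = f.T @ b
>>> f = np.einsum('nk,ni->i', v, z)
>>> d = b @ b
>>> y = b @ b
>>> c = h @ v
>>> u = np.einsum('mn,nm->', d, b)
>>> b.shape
(3, 3)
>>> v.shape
(7, 5)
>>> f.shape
(7,)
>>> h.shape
(7, 7)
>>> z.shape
(7, 7)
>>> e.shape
()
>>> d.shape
(3, 3)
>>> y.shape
(3, 3)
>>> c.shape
(7, 5)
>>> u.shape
()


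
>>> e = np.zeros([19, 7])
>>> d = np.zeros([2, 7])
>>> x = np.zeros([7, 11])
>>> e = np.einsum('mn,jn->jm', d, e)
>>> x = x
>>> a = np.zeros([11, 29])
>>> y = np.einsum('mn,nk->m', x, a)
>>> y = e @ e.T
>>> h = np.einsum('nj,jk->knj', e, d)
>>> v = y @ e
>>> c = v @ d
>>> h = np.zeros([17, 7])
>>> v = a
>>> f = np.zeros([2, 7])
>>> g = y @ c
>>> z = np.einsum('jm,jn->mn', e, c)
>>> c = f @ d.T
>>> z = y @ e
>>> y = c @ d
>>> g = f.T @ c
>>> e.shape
(19, 2)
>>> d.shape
(2, 7)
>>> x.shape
(7, 11)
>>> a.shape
(11, 29)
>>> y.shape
(2, 7)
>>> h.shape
(17, 7)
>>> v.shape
(11, 29)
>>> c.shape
(2, 2)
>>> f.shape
(2, 7)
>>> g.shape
(7, 2)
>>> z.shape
(19, 2)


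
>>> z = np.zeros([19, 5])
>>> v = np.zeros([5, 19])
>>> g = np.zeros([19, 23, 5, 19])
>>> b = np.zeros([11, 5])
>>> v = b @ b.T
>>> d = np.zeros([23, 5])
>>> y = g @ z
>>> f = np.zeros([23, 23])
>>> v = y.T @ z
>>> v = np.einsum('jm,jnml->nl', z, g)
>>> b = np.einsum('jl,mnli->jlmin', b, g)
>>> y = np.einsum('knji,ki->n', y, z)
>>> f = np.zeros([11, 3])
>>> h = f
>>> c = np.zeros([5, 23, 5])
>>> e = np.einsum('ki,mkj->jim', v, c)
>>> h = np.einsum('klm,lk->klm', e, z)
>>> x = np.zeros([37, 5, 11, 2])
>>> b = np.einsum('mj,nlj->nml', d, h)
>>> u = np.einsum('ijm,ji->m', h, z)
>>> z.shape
(19, 5)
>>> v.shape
(23, 19)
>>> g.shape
(19, 23, 5, 19)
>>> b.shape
(5, 23, 19)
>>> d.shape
(23, 5)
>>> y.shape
(23,)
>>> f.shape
(11, 3)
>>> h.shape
(5, 19, 5)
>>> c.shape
(5, 23, 5)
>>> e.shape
(5, 19, 5)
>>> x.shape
(37, 5, 11, 2)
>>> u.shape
(5,)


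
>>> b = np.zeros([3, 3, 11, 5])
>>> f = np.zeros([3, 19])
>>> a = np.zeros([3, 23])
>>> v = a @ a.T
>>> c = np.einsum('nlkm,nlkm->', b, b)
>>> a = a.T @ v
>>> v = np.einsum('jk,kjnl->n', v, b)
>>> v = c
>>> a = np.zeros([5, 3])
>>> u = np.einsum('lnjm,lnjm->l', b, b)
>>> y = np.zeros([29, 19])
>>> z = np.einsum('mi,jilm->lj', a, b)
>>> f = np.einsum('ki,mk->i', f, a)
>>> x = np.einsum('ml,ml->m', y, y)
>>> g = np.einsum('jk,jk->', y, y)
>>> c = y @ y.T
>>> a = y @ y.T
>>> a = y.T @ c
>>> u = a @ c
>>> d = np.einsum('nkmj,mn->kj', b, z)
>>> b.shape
(3, 3, 11, 5)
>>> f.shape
(19,)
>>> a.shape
(19, 29)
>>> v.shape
()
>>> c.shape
(29, 29)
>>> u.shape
(19, 29)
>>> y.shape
(29, 19)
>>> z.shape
(11, 3)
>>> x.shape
(29,)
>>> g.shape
()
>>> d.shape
(3, 5)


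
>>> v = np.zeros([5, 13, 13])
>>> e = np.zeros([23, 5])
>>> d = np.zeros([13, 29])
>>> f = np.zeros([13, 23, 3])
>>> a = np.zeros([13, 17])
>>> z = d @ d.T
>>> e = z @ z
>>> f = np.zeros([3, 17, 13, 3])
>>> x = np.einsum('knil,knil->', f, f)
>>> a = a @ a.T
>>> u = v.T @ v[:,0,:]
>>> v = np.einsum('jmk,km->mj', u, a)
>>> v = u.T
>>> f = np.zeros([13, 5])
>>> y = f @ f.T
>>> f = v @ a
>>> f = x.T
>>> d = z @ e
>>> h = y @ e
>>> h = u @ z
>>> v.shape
(13, 13, 13)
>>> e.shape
(13, 13)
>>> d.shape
(13, 13)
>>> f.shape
()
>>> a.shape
(13, 13)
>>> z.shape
(13, 13)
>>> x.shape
()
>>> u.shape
(13, 13, 13)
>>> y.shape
(13, 13)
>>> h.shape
(13, 13, 13)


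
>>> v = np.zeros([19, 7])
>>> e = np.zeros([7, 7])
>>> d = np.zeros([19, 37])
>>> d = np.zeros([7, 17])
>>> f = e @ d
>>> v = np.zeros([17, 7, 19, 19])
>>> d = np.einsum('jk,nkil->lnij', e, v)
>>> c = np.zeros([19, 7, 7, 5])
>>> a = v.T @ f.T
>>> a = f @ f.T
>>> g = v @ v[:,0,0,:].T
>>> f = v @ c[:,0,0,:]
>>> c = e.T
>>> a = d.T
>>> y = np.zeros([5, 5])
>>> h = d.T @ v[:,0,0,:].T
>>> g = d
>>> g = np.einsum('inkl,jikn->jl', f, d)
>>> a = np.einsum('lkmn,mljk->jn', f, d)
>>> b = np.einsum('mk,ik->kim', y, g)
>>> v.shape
(17, 7, 19, 19)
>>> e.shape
(7, 7)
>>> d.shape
(19, 17, 19, 7)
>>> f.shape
(17, 7, 19, 5)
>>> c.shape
(7, 7)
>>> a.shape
(19, 5)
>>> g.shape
(19, 5)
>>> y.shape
(5, 5)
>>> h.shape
(7, 19, 17, 17)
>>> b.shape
(5, 19, 5)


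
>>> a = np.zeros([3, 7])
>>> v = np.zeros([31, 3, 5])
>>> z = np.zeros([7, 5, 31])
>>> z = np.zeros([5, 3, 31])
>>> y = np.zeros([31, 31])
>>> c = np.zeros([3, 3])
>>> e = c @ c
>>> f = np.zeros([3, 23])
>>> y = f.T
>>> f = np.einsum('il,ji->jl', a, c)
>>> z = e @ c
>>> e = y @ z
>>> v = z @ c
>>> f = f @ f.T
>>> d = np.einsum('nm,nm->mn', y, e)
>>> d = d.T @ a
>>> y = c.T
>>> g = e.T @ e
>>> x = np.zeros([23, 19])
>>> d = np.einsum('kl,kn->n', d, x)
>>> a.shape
(3, 7)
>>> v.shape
(3, 3)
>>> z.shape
(3, 3)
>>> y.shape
(3, 3)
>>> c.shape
(3, 3)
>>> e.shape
(23, 3)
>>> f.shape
(3, 3)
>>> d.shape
(19,)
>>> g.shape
(3, 3)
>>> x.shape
(23, 19)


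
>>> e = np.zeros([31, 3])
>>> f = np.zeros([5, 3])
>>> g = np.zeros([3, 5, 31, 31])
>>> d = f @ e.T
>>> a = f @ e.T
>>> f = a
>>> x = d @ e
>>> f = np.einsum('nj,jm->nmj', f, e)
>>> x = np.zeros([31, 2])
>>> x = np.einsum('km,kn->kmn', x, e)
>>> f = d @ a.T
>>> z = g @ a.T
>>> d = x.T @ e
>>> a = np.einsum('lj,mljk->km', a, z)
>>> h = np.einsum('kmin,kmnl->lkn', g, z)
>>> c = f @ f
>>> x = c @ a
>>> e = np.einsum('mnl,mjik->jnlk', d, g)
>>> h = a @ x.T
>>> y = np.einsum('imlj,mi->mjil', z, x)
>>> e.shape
(5, 2, 3, 31)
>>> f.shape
(5, 5)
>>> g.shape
(3, 5, 31, 31)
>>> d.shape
(3, 2, 3)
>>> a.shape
(5, 3)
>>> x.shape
(5, 3)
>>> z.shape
(3, 5, 31, 5)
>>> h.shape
(5, 5)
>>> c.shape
(5, 5)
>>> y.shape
(5, 5, 3, 31)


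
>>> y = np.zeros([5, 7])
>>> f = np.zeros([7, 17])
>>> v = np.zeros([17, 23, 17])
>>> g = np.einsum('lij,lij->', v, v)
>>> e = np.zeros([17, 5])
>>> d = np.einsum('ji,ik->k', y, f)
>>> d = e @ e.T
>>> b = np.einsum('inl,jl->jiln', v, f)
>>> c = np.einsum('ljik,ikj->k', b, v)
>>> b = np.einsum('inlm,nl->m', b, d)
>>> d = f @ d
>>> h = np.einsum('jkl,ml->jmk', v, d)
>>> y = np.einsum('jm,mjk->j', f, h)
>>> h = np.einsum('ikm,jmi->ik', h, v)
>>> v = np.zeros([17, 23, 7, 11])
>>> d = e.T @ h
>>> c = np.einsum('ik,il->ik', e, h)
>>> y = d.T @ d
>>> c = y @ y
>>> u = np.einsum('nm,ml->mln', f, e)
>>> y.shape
(7, 7)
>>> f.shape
(7, 17)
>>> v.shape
(17, 23, 7, 11)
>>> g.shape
()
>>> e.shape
(17, 5)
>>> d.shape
(5, 7)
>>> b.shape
(23,)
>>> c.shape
(7, 7)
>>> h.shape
(17, 7)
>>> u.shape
(17, 5, 7)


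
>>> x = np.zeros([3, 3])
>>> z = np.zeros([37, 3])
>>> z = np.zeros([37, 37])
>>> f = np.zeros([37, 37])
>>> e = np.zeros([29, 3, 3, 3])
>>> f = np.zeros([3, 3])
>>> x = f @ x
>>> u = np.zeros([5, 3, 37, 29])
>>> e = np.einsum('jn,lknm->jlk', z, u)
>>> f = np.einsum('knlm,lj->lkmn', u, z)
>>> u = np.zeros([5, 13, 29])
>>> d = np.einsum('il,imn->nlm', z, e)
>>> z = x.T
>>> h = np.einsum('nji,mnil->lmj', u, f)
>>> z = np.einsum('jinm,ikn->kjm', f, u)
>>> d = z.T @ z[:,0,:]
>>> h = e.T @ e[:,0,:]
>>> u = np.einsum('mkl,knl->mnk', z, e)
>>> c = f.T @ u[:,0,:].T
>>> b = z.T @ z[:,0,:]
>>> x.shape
(3, 3)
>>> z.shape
(13, 37, 3)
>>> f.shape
(37, 5, 29, 3)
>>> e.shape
(37, 5, 3)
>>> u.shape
(13, 5, 37)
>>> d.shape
(3, 37, 3)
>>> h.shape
(3, 5, 3)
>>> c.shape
(3, 29, 5, 13)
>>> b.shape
(3, 37, 3)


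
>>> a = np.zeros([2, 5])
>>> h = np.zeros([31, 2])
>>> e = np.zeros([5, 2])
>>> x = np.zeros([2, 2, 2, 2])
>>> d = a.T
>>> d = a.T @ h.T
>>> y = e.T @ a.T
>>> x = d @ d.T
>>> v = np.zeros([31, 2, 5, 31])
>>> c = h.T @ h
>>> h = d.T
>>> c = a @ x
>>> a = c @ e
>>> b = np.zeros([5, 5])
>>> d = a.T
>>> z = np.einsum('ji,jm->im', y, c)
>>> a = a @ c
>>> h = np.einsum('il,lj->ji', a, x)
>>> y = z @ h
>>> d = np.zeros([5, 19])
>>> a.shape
(2, 5)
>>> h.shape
(5, 2)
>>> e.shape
(5, 2)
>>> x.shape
(5, 5)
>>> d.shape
(5, 19)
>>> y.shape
(2, 2)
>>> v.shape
(31, 2, 5, 31)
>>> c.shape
(2, 5)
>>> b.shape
(5, 5)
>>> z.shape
(2, 5)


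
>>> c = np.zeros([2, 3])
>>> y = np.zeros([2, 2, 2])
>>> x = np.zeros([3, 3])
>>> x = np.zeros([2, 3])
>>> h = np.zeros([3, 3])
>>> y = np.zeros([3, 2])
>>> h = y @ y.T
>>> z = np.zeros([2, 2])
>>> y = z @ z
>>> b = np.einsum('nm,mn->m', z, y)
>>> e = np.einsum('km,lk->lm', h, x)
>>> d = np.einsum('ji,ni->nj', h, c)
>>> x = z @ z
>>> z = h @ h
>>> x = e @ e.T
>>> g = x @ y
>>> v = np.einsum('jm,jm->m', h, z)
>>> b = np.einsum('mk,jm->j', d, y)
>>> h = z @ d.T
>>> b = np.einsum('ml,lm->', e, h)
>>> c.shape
(2, 3)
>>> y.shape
(2, 2)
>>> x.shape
(2, 2)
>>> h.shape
(3, 2)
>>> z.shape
(3, 3)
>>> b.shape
()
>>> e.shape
(2, 3)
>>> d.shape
(2, 3)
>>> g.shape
(2, 2)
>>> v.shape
(3,)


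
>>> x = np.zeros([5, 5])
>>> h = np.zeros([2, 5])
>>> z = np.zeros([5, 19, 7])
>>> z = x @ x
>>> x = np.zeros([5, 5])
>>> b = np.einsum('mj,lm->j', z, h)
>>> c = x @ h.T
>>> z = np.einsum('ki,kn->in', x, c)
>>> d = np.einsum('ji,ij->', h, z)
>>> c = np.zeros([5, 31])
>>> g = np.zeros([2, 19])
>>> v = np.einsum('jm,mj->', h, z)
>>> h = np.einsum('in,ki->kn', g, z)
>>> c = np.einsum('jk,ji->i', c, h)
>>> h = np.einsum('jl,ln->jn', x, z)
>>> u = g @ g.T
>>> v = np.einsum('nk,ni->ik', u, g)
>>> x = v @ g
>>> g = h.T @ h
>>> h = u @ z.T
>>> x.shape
(19, 19)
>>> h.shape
(2, 5)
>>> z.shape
(5, 2)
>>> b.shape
(5,)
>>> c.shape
(19,)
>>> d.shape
()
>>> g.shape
(2, 2)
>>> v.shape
(19, 2)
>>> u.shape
(2, 2)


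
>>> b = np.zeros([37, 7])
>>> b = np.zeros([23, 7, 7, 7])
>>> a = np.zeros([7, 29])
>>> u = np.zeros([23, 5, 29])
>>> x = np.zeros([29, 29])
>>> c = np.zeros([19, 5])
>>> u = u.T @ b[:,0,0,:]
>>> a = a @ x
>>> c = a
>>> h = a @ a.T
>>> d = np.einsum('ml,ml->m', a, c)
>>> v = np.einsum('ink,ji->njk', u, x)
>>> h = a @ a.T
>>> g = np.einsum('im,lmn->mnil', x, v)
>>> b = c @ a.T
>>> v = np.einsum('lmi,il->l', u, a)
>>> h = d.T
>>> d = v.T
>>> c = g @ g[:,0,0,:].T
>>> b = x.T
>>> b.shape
(29, 29)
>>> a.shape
(7, 29)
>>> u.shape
(29, 5, 7)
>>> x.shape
(29, 29)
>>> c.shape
(29, 7, 29, 29)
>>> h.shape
(7,)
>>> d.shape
(29,)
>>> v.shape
(29,)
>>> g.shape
(29, 7, 29, 5)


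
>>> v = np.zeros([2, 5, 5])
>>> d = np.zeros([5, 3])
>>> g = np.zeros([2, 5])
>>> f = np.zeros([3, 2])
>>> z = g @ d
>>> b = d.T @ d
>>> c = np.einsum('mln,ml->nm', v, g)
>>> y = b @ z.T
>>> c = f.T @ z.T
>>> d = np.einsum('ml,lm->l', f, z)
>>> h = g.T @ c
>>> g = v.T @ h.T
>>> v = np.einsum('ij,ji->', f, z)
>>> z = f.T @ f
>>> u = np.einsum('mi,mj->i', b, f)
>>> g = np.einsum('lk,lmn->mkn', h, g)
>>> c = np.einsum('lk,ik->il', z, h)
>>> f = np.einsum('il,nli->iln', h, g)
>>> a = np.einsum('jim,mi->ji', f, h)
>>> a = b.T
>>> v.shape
()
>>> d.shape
(2,)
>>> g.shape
(5, 2, 5)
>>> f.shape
(5, 2, 5)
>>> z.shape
(2, 2)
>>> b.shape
(3, 3)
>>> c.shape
(5, 2)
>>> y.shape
(3, 2)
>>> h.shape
(5, 2)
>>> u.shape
(3,)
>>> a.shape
(3, 3)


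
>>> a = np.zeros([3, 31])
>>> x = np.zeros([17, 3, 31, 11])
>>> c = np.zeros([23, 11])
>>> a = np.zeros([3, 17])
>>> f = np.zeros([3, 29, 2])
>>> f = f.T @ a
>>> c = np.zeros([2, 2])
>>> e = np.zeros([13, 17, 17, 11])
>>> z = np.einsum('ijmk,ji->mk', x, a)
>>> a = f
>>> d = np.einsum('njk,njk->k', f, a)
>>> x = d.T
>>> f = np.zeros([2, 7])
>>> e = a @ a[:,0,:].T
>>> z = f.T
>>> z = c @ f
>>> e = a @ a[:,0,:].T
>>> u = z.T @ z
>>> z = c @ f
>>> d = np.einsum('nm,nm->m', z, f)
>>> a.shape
(2, 29, 17)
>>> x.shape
(17,)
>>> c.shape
(2, 2)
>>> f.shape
(2, 7)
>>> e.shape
(2, 29, 2)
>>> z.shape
(2, 7)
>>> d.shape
(7,)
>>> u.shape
(7, 7)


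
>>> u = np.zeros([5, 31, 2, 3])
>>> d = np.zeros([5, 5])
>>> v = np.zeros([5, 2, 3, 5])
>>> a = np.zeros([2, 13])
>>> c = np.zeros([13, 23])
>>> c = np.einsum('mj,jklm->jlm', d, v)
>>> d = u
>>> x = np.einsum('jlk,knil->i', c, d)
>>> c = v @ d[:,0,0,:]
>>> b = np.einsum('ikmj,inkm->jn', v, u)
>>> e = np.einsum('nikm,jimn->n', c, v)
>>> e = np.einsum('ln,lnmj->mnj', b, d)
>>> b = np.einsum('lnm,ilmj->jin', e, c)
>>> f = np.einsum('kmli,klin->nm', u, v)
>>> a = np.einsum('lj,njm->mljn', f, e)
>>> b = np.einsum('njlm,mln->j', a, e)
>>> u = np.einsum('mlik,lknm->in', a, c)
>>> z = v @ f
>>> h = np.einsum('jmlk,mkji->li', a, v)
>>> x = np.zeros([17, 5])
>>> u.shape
(31, 3)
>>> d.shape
(5, 31, 2, 3)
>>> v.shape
(5, 2, 3, 5)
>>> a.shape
(3, 5, 31, 2)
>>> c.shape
(5, 2, 3, 3)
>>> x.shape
(17, 5)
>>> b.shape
(5,)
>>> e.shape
(2, 31, 3)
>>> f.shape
(5, 31)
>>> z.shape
(5, 2, 3, 31)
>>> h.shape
(31, 5)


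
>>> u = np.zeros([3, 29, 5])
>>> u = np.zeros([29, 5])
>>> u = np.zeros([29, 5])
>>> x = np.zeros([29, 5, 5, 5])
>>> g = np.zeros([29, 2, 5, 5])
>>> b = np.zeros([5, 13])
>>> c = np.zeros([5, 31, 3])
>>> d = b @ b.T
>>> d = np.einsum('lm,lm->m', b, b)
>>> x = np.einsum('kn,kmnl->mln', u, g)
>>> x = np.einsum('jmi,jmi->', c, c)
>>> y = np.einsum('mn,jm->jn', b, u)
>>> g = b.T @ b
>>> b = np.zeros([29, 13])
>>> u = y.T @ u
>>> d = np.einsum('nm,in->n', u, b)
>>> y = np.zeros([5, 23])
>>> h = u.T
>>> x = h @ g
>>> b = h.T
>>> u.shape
(13, 5)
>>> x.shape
(5, 13)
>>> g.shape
(13, 13)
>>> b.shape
(13, 5)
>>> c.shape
(5, 31, 3)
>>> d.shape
(13,)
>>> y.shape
(5, 23)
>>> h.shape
(5, 13)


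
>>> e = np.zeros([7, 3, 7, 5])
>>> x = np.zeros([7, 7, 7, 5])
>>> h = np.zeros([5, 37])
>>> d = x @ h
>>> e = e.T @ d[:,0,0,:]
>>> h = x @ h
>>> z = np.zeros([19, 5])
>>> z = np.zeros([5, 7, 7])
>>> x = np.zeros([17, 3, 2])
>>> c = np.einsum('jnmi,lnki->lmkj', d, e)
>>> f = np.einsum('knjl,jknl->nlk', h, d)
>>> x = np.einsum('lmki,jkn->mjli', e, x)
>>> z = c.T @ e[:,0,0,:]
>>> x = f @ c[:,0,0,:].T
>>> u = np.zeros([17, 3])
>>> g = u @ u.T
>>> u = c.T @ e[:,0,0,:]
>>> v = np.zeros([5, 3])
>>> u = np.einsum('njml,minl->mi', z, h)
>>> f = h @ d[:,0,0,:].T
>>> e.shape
(5, 7, 3, 37)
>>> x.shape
(7, 37, 5)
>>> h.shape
(7, 7, 7, 37)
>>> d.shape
(7, 7, 7, 37)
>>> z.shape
(7, 3, 7, 37)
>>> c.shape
(5, 7, 3, 7)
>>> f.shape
(7, 7, 7, 7)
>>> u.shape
(7, 7)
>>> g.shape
(17, 17)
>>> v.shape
(5, 3)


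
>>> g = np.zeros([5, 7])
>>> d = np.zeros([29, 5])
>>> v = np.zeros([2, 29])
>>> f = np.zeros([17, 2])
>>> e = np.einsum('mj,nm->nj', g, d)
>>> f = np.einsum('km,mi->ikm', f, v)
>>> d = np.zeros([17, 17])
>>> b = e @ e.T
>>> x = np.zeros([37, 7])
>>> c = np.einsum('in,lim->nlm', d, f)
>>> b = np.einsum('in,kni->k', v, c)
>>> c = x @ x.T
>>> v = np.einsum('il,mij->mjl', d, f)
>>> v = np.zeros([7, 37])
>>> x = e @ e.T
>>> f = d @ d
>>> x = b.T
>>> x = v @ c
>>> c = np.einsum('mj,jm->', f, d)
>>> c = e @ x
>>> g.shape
(5, 7)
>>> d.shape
(17, 17)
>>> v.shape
(7, 37)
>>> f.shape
(17, 17)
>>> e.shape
(29, 7)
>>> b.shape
(17,)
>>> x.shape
(7, 37)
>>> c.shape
(29, 37)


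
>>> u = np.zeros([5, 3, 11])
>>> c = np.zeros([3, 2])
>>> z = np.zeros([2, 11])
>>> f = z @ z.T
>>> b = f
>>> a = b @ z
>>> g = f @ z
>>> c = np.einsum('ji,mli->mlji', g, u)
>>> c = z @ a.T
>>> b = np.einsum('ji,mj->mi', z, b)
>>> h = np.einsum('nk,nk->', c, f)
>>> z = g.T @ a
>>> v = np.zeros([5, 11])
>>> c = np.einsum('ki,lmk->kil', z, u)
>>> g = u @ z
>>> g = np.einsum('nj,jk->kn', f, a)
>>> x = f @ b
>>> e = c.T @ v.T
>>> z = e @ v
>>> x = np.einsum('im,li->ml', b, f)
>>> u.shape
(5, 3, 11)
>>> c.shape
(11, 11, 5)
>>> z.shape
(5, 11, 11)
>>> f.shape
(2, 2)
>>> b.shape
(2, 11)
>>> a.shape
(2, 11)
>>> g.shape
(11, 2)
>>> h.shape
()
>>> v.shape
(5, 11)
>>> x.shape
(11, 2)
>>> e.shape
(5, 11, 5)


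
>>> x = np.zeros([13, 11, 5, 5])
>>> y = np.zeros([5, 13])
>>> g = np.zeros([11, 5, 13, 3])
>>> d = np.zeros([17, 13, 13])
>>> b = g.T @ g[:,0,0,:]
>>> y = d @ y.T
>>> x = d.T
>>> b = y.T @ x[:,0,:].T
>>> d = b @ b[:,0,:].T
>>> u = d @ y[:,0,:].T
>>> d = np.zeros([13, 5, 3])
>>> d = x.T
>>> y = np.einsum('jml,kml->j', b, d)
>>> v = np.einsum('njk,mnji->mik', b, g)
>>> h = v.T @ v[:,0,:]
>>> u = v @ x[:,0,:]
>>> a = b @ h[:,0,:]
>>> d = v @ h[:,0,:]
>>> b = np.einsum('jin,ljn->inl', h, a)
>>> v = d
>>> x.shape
(13, 13, 17)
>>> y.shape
(5,)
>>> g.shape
(11, 5, 13, 3)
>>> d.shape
(11, 3, 13)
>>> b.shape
(3, 13, 5)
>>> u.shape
(11, 3, 17)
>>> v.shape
(11, 3, 13)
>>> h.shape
(13, 3, 13)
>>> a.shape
(5, 13, 13)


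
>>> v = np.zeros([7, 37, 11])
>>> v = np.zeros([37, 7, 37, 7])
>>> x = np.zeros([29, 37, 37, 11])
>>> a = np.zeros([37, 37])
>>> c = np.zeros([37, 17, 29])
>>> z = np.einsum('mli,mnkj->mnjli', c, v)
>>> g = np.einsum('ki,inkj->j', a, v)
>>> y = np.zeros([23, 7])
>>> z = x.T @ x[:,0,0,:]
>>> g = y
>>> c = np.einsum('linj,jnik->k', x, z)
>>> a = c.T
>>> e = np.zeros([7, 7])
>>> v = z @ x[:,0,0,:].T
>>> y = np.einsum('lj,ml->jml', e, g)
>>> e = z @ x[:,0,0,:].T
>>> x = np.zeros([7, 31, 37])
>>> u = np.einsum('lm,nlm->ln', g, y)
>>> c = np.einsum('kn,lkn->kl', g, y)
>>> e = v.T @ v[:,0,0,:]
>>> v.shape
(11, 37, 37, 29)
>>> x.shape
(7, 31, 37)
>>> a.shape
(11,)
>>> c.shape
(23, 7)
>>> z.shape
(11, 37, 37, 11)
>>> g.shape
(23, 7)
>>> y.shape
(7, 23, 7)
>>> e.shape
(29, 37, 37, 29)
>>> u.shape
(23, 7)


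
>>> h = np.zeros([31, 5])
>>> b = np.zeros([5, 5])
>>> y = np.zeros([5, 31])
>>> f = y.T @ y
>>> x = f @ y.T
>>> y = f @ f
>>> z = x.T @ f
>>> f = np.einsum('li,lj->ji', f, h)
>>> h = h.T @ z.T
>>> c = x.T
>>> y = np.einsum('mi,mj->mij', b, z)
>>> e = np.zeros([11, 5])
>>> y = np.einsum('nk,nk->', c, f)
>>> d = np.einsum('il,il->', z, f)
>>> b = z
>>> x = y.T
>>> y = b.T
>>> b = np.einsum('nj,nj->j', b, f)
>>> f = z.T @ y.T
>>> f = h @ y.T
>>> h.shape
(5, 5)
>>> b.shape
(31,)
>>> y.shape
(31, 5)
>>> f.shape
(5, 31)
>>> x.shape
()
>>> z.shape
(5, 31)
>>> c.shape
(5, 31)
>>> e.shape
(11, 5)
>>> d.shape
()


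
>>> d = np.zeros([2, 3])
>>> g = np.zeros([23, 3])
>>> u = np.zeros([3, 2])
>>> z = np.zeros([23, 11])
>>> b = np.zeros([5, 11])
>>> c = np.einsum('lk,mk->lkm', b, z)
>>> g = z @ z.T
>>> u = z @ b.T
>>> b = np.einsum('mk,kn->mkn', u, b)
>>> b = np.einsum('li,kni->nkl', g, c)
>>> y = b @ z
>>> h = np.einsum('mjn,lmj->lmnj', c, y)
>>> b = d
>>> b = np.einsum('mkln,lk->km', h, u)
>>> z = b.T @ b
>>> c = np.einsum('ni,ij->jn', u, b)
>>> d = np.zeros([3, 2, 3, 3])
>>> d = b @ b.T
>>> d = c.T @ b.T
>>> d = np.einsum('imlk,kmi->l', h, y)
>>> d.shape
(23,)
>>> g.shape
(23, 23)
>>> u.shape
(23, 5)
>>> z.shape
(11, 11)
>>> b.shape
(5, 11)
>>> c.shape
(11, 23)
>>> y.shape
(11, 5, 11)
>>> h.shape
(11, 5, 23, 11)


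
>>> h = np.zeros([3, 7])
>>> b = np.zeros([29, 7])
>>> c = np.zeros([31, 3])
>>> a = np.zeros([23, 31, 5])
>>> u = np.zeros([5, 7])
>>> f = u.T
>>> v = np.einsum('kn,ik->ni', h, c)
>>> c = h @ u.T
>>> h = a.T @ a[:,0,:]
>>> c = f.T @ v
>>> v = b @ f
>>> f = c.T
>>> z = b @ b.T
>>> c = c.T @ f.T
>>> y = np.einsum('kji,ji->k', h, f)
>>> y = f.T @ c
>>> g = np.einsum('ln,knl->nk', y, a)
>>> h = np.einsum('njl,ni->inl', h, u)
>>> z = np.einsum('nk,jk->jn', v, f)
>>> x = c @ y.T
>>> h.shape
(7, 5, 5)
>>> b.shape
(29, 7)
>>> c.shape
(31, 31)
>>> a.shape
(23, 31, 5)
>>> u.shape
(5, 7)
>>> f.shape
(31, 5)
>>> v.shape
(29, 5)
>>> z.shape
(31, 29)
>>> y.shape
(5, 31)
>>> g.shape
(31, 23)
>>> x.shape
(31, 5)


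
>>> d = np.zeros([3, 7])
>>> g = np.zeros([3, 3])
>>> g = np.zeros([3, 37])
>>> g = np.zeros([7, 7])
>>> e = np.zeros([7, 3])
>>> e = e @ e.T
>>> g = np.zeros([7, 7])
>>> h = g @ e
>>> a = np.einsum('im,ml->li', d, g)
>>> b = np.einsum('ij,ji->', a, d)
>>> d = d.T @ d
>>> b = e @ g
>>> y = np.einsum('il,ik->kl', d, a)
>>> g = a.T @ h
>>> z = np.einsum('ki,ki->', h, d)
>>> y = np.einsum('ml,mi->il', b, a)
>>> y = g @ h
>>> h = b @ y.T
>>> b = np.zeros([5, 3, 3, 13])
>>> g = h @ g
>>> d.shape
(7, 7)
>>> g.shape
(7, 7)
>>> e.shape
(7, 7)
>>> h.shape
(7, 3)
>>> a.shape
(7, 3)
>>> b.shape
(5, 3, 3, 13)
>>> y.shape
(3, 7)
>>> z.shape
()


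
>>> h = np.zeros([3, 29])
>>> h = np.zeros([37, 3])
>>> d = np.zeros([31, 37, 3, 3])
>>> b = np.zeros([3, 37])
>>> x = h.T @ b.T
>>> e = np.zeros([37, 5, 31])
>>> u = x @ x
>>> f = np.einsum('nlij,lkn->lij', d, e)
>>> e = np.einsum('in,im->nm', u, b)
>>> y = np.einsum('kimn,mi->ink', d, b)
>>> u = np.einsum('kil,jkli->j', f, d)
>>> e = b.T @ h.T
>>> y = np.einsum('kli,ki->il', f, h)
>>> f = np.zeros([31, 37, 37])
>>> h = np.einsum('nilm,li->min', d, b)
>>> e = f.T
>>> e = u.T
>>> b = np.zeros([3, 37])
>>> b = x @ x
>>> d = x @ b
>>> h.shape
(3, 37, 31)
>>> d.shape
(3, 3)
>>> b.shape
(3, 3)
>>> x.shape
(3, 3)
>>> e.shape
(31,)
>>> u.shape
(31,)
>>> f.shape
(31, 37, 37)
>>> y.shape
(3, 3)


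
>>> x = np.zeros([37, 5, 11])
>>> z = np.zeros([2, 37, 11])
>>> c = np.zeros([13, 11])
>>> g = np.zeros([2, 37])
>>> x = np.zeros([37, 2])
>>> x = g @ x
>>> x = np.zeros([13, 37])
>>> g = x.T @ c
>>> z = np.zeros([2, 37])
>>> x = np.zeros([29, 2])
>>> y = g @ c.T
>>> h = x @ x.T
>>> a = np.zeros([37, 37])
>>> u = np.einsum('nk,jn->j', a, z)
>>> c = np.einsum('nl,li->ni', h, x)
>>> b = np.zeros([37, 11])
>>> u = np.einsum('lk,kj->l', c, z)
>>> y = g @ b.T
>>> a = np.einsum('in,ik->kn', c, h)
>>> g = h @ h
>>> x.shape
(29, 2)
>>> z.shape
(2, 37)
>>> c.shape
(29, 2)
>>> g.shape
(29, 29)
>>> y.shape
(37, 37)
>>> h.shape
(29, 29)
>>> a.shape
(29, 2)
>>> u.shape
(29,)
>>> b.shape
(37, 11)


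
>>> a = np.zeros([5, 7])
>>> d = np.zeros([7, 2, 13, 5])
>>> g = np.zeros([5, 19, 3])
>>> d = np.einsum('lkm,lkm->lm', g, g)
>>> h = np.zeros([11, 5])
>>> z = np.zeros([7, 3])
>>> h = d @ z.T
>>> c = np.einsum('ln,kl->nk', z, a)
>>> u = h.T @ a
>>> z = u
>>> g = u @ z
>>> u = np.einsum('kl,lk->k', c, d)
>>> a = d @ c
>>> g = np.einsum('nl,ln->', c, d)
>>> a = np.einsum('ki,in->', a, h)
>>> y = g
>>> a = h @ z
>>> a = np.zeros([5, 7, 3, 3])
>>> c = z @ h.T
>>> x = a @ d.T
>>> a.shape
(5, 7, 3, 3)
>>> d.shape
(5, 3)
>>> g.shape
()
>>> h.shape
(5, 7)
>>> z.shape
(7, 7)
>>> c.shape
(7, 5)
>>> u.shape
(3,)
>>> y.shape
()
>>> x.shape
(5, 7, 3, 5)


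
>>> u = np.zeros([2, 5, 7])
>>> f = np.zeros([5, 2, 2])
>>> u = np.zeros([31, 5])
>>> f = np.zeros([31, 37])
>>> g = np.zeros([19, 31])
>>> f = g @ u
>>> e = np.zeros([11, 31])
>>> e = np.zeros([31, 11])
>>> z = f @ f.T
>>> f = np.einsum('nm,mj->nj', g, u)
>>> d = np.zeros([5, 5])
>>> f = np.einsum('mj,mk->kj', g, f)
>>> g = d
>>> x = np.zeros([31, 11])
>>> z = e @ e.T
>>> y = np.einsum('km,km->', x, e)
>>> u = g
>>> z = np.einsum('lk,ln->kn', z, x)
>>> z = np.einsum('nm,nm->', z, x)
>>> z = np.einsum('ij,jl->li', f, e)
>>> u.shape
(5, 5)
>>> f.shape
(5, 31)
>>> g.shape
(5, 5)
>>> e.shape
(31, 11)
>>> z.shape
(11, 5)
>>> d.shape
(5, 5)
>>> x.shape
(31, 11)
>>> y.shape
()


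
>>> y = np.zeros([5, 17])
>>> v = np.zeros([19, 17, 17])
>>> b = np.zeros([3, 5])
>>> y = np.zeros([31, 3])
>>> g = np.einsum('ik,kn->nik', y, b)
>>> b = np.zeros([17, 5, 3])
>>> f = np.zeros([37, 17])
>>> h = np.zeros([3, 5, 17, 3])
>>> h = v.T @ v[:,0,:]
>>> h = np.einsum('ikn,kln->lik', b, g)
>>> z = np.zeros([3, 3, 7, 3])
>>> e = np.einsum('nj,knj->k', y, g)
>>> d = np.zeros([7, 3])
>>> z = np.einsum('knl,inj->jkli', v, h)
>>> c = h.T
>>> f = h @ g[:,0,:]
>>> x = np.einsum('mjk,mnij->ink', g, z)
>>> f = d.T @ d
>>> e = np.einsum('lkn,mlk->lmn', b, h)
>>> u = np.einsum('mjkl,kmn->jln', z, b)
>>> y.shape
(31, 3)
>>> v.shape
(19, 17, 17)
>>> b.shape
(17, 5, 3)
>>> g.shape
(5, 31, 3)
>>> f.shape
(3, 3)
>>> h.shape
(31, 17, 5)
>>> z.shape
(5, 19, 17, 31)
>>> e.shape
(17, 31, 3)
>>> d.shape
(7, 3)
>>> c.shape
(5, 17, 31)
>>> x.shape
(17, 19, 3)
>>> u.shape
(19, 31, 3)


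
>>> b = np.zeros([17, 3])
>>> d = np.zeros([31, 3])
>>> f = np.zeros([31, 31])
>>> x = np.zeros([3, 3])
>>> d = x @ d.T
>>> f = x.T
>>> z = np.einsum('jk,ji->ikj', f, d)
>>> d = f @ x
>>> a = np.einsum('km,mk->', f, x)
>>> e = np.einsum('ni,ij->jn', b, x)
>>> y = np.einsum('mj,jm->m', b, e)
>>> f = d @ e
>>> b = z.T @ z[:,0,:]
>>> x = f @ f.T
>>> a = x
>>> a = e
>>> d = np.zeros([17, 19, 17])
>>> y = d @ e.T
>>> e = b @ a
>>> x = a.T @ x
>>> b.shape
(3, 3, 3)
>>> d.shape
(17, 19, 17)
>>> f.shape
(3, 17)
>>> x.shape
(17, 3)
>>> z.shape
(31, 3, 3)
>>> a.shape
(3, 17)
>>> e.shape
(3, 3, 17)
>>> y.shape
(17, 19, 3)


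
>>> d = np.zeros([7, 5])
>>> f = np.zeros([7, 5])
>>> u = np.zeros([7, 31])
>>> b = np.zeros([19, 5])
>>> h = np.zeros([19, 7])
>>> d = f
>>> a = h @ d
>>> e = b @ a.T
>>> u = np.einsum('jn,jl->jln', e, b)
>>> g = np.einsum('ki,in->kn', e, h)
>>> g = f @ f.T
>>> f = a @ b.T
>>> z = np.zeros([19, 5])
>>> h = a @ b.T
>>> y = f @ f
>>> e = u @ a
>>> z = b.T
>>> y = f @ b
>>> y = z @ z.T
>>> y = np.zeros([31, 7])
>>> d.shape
(7, 5)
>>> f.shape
(19, 19)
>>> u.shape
(19, 5, 19)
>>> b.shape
(19, 5)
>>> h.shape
(19, 19)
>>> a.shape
(19, 5)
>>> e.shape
(19, 5, 5)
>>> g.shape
(7, 7)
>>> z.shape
(5, 19)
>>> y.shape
(31, 7)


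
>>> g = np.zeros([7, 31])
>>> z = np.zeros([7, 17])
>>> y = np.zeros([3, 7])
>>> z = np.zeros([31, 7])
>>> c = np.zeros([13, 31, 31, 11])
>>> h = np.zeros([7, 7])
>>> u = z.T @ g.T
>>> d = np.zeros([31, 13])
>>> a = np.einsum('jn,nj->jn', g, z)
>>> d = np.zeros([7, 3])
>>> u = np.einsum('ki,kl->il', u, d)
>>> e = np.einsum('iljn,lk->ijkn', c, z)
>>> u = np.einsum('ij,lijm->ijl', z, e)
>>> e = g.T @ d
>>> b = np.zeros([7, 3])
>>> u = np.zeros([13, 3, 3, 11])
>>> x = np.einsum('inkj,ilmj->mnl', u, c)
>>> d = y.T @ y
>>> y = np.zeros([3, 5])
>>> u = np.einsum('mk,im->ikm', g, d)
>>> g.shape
(7, 31)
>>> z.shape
(31, 7)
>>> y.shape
(3, 5)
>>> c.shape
(13, 31, 31, 11)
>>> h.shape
(7, 7)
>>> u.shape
(7, 31, 7)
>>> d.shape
(7, 7)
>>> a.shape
(7, 31)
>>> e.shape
(31, 3)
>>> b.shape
(7, 3)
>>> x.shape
(31, 3, 31)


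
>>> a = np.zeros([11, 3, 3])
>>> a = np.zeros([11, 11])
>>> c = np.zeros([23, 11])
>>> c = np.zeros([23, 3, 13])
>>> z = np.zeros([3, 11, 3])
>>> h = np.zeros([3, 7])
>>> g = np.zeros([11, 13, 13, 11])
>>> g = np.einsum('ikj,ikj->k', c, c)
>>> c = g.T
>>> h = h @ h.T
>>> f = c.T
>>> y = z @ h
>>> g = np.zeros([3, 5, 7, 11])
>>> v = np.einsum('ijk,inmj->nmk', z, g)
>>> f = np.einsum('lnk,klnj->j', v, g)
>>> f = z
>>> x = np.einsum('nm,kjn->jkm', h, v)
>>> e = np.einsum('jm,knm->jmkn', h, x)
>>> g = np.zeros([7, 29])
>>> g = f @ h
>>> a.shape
(11, 11)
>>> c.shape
(3,)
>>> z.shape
(3, 11, 3)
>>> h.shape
(3, 3)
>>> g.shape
(3, 11, 3)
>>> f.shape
(3, 11, 3)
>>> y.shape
(3, 11, 3)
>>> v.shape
(5, 7, 3)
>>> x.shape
(7, 5, 3)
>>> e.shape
(3, 3, 7, 5)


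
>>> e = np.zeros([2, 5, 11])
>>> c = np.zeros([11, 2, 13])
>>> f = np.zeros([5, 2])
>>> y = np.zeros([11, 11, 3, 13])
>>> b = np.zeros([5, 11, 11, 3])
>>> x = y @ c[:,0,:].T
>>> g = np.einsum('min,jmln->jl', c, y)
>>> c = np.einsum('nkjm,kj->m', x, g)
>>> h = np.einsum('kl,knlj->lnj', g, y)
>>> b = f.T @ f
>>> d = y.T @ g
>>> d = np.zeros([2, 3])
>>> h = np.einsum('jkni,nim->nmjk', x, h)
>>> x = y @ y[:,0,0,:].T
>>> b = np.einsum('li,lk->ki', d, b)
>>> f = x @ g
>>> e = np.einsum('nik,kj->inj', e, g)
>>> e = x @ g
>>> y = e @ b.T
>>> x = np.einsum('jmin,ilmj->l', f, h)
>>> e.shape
(11, 11, 3, 3)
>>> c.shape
(11,)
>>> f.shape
(11, 11, 3, 3)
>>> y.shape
(11, 11, 3, 2)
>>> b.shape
(2, 3)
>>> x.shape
(13,)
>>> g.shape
(11, 3)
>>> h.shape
(3, 13, 11, 11)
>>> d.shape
(2, 3)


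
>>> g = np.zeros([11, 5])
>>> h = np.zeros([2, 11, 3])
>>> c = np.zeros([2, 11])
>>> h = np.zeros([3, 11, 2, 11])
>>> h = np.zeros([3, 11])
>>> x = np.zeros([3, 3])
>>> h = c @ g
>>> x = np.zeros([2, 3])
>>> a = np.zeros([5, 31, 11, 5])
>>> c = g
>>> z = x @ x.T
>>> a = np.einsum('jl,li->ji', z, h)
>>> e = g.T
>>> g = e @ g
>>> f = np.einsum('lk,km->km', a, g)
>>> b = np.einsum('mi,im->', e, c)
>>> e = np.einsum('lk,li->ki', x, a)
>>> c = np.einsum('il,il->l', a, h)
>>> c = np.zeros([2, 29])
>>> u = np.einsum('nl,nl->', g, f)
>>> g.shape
(5, 5)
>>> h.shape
(2, 5)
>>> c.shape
(2, 29)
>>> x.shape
(2, 3)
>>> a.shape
(2, 5)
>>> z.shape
(2, 2)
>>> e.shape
(3, 5)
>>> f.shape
(5, 5)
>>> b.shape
()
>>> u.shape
()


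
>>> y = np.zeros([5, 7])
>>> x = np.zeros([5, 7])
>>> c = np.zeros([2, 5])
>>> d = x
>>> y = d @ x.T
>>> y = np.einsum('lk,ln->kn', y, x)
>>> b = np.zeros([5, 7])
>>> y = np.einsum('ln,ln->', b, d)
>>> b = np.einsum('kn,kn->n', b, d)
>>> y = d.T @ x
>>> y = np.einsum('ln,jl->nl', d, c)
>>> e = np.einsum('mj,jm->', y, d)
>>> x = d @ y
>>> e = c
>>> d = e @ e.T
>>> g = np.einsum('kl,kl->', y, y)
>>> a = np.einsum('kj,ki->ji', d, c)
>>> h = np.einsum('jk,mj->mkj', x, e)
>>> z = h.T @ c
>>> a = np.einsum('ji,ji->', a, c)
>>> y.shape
(7, 5)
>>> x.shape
(5, 5)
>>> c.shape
(2, 5)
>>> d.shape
(2, 2)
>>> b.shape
(7,)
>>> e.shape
(2, 5)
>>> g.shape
()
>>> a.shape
()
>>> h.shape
(2, 5, 5)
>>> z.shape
(5, 5, 5)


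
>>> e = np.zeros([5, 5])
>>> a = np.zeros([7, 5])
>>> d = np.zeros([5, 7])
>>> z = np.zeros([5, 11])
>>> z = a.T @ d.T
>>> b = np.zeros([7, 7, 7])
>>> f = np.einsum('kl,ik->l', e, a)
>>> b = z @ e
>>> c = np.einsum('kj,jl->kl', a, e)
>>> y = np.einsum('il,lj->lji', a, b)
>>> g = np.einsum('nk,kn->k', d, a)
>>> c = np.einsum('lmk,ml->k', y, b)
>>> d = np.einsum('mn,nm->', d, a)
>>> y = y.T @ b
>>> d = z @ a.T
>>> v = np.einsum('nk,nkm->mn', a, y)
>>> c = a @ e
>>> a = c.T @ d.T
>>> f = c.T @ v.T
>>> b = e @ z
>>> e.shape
(5, 5)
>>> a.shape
(5, 5)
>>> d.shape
(5, 7)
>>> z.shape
(5, 5)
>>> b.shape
(5, 5)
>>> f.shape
(5, 5)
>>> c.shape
(7, 5)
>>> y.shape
(7, 5, 5)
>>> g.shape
(7,)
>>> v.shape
(5, 7)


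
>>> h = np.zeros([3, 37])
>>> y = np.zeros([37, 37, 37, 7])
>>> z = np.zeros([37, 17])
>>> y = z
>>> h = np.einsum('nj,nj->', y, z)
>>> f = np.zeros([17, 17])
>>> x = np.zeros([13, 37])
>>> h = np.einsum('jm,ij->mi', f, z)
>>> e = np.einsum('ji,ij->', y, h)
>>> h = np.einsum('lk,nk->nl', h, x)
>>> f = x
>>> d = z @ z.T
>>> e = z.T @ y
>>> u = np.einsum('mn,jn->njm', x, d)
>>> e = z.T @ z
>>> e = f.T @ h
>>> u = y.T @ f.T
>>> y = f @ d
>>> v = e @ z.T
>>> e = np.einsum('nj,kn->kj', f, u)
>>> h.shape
(13, 17)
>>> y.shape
(13, 37)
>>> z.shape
(37, 17)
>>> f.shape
(13, 37)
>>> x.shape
(13, 37)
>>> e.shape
(17, 37)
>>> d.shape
(37, 37)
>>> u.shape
(17, 13)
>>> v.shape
(37, 37)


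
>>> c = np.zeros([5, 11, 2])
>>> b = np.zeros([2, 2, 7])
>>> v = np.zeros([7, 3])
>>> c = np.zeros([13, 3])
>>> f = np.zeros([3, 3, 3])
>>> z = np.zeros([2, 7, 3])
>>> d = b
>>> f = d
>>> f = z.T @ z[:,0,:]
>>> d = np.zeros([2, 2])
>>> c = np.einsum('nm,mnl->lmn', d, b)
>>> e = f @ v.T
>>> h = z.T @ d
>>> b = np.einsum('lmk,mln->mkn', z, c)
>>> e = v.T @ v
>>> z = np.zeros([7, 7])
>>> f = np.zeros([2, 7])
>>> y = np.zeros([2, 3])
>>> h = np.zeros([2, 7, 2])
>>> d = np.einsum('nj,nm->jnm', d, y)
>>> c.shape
(7, 2, 2)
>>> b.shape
(7, 3, 2)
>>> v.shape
(7, 3)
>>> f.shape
(2, 7)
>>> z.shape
(7, 7)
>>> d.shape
(2, 2, 3)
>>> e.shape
(3, 3)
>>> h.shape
(2, 7, 2)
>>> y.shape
(2, 3)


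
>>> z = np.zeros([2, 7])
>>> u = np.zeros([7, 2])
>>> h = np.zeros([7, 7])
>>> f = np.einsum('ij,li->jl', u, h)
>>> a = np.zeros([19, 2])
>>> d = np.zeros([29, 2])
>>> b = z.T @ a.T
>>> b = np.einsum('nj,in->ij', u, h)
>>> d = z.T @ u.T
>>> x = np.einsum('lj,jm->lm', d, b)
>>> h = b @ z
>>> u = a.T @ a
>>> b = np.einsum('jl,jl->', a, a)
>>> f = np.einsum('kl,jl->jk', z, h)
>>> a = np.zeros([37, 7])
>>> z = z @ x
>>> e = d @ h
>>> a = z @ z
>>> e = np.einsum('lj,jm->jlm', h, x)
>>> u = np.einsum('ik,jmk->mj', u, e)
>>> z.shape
(2, 2)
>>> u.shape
(7, 7)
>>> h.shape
(7, 7)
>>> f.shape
(7, 2)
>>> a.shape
(2, 2)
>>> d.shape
(7, 7)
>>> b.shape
()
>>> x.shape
(7, 2)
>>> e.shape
(7, 7, 2)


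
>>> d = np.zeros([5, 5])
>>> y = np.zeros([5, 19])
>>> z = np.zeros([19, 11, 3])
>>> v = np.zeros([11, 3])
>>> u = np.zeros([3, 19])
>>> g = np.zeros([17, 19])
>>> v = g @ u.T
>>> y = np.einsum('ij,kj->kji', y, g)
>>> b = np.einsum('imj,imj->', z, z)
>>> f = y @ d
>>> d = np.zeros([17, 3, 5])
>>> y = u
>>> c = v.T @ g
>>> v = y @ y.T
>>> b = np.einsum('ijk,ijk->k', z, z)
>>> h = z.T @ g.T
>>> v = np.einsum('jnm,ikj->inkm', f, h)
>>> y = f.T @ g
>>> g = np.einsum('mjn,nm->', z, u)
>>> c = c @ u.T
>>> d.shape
(17, 3, 5)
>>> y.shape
(5, 19, 19)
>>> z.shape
(19, 11, 3)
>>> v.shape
(3, 19, 11, 5)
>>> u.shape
(3, 19)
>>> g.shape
()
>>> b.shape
(3,)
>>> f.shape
(17, 19, 5)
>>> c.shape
(3, 3)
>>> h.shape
(3, 11, 17)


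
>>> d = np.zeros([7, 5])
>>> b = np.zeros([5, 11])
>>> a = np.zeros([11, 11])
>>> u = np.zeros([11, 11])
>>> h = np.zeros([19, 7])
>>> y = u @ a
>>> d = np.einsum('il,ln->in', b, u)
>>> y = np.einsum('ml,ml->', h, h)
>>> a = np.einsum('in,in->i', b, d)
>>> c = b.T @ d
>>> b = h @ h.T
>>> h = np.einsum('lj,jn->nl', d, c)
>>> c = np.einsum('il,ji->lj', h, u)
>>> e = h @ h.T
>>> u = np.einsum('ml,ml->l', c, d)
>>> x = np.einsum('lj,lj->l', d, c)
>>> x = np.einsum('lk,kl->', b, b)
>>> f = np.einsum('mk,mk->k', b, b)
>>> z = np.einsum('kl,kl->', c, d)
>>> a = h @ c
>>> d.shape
(5, 11)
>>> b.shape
(19, 19)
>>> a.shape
(11, 11)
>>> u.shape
(11,)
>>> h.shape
(11, 5)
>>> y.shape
()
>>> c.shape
(5, 11)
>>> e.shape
(11, 11)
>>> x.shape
()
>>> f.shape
(19,)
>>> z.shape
()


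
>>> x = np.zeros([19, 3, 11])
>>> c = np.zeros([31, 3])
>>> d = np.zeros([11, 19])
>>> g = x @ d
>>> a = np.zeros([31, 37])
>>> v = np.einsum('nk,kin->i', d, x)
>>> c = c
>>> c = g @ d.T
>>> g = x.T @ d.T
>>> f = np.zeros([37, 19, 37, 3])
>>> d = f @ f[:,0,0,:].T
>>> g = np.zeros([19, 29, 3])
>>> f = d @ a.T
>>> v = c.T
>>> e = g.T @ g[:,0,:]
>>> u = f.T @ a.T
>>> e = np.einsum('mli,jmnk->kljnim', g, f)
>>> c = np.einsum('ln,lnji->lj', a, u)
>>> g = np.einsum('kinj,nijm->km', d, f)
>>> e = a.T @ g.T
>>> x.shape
(19, 3, 11)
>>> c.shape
(31, 19)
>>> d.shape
(37, 19, 37, 37)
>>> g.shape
(37, 31)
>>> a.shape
(31, 37)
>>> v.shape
(11, 3, 19)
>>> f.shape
(37, 19, 37, 31)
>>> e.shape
(37, 37)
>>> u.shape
(31, 37, 19, 31)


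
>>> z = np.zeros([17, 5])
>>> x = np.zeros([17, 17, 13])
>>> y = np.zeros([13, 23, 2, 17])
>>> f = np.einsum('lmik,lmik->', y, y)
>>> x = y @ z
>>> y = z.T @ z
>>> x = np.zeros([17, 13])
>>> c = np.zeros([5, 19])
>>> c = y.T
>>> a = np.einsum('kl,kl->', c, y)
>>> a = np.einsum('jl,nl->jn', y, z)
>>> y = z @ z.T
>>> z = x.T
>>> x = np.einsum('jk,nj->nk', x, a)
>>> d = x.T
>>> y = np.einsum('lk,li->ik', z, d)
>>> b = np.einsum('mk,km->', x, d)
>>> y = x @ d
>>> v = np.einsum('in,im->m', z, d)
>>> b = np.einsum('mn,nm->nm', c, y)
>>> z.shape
(13, 17)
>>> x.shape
(5, 13)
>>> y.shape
(5, 5)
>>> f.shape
()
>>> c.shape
(5, 5)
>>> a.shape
(5, 17)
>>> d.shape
(13, 5)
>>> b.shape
(5, 5)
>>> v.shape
(5,)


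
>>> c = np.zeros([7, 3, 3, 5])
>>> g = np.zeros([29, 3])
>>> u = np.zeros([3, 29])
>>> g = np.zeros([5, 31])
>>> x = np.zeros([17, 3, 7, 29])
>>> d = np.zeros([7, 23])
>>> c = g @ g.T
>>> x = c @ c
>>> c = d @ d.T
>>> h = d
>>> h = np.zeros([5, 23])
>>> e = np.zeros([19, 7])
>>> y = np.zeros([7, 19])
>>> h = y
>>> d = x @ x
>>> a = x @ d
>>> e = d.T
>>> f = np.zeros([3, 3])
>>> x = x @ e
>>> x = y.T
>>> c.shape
(7, 7)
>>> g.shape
(5, 31)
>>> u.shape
(3, 29)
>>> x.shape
(19, 7)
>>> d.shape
(5, 5)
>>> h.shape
(7, 19)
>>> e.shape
(5, 5)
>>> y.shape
(7, 19)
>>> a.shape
(5, 5)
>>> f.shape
(3, 3)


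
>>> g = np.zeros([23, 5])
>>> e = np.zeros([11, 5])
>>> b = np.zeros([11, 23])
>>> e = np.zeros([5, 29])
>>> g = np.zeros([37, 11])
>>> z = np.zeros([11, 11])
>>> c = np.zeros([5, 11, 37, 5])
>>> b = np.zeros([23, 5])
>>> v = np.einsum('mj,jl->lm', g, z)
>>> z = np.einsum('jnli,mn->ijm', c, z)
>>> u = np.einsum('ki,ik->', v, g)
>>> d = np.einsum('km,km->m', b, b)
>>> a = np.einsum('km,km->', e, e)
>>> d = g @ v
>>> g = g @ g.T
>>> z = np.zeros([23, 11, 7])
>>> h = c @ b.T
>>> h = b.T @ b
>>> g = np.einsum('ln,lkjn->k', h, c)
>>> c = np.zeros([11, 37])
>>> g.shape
(11,)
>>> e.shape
(5, 29)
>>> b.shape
(23, 5)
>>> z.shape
(23, 11, 7)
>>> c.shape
(11, 37)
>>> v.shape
(11, 37)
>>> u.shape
()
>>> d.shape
(37, 37)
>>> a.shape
()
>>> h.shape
(5, 5)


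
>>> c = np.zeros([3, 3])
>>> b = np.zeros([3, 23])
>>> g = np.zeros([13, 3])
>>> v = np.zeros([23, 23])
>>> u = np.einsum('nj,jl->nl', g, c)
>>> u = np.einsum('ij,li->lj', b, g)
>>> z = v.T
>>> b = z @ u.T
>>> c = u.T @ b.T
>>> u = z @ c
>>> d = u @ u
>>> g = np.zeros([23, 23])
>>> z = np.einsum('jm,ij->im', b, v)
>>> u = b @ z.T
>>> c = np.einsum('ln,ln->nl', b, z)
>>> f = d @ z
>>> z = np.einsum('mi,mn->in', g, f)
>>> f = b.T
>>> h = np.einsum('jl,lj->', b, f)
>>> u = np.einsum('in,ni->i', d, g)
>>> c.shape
(13, 23)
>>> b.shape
(23, 13)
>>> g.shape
(23, 23)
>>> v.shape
(23, 23)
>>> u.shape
(23,)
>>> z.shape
(23, 13)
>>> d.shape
(23, 23)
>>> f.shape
(13, 23)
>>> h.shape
()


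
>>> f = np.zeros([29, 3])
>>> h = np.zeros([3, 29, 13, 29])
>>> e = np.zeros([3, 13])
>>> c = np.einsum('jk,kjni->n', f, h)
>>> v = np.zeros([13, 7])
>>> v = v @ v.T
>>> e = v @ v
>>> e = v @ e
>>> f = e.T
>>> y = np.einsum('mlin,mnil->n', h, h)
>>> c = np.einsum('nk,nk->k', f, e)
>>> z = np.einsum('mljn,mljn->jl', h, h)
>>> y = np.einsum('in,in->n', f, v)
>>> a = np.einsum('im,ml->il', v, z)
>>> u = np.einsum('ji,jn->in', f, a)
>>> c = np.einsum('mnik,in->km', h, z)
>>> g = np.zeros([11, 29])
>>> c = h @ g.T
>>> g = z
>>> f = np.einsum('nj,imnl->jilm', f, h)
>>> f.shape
(13, 3, 29, 29)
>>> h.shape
(3, 29, 13, 29)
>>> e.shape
(13, 13)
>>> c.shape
(3, 29, 13, 11)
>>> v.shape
(13, 13)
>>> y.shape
(13,)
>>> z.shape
(13, 29)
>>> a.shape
(13, 29)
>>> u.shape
(13, 29)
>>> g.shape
(13, 29)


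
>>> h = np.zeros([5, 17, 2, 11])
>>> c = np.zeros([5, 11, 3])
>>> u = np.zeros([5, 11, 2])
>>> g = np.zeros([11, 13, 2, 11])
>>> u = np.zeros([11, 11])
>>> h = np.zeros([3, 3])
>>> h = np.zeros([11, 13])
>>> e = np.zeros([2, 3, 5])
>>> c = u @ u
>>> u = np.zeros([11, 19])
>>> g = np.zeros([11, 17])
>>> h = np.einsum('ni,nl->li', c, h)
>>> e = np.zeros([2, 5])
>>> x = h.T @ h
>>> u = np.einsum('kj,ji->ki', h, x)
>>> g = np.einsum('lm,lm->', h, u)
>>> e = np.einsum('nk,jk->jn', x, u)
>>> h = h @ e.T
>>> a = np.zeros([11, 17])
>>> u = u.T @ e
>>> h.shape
(13, 13)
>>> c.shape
(11, 11)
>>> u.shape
(11, 11)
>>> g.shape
()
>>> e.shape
(13, 11)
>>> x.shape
(11, 11)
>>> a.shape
(11, 17)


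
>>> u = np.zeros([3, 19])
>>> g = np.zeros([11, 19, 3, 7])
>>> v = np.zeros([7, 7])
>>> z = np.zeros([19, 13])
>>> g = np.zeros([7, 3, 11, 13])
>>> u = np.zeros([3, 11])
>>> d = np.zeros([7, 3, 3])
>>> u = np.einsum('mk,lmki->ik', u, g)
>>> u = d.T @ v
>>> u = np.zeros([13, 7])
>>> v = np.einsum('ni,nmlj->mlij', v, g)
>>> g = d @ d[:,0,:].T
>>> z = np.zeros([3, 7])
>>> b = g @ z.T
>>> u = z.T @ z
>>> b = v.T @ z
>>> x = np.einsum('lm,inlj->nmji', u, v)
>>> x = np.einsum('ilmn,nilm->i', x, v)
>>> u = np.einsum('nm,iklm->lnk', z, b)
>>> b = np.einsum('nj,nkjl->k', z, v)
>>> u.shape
(11, 3, 7)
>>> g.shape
(7, 3, 7)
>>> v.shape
(3, 11, 7, 13)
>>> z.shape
(3, 7)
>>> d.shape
(7, 3, 3)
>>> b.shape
(11,)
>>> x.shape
(11,)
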